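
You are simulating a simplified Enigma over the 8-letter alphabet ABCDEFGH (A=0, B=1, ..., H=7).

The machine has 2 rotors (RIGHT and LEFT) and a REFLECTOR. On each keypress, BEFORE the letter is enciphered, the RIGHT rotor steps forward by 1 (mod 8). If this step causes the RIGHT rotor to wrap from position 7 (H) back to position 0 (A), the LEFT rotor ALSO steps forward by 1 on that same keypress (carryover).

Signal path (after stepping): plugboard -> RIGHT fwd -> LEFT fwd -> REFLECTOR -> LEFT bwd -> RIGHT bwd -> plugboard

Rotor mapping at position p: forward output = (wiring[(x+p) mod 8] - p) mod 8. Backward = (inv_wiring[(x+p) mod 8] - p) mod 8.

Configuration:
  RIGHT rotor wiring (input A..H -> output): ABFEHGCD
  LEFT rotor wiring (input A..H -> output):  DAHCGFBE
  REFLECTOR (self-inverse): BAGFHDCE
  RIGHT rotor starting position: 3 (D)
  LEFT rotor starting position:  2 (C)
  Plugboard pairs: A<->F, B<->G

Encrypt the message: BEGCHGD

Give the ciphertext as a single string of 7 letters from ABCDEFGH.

Char 1 ('B'): step: R->4, L=2; B->plug->G->R->B->L->A->refl->B->L'->G->R'->C->plug->C
Char 2 ('E'): step: R->5, L=2; E->plug->E->R->E->L->H->refl->E->L'->C->R'->H->plug->H
Char 3 ('G'): step: R->6, L=2; G->plug->B->R->F->L->C->refl->G->L'->H->R'->E->plug->E
Char 4 ('C'): step: R->7, L=2; C->plug->C->R->C->L->E->refl->H->L'->E->R'->A->plug->F
Char 5 ('H'): step: R->0, L->3 (L advanced); H->plug->H->R->D->L->G->refl->C->L'->C->R'->G->plug->B
Char 6 ('G'): step: R->1, L=3; G->plug->B->R->E->L->B->refl->A->L'->F->R'->E->plug->E
Char 7 ('D'): step: R->2, L=3; D->plug->D->R->E->L->B->refl->A->L'->F->R'->C->plug->C

Answer: CHEFBEC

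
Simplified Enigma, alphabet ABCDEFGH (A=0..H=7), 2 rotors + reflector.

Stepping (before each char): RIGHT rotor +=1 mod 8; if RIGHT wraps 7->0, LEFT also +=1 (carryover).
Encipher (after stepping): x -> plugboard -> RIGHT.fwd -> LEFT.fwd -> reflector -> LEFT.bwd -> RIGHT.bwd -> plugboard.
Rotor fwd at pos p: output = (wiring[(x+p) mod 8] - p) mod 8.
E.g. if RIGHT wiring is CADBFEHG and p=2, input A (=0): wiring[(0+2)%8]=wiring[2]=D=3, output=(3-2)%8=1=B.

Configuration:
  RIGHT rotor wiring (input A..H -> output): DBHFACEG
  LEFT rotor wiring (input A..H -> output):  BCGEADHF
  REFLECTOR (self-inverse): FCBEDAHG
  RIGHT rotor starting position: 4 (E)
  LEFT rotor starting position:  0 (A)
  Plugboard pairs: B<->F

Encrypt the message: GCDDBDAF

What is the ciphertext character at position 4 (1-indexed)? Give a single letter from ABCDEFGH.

Char 1 ('G'): step: R->5, L=0; G->plug->G->R->A->L->B->refl->C->L'->B->R'->C->plug->C
Char 2 ('C'): step: R->6, L=0; C->plug->C->R->F->L->D->refl->E->L'->D->R'->D->plug->D
Char 3 ('D'): step: R->7, L=0; D->plug->D->R->A->L->B->refl->C->L'->B->R'->F->plug->B
Char 4 ('D'): step: R->0, L->1 (L advanced); D->plug->D->R->F->L->G->refl->H->L'->D->R'->A->plug->A

A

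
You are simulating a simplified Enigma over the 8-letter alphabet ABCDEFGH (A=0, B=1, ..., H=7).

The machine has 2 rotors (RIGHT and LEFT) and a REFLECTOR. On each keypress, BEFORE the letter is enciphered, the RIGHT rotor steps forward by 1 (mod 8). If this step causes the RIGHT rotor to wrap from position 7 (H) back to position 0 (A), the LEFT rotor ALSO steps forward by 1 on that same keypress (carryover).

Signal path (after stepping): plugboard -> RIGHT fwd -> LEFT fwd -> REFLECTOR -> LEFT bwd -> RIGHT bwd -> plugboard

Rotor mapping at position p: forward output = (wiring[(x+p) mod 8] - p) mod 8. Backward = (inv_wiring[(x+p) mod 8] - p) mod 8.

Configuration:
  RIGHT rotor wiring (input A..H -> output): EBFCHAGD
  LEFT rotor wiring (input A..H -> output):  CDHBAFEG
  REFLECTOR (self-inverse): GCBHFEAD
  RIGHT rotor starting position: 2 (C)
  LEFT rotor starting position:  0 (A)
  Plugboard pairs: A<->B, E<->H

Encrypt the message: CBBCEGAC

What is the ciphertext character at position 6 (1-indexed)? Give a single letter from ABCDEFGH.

Char 1 ('C'): step: R->3, L=0; C->plug->C->R->F->L->F->refl->E->L'->G->R'->G->plug->G
Char 2 ('B'): step: R->4, L=0; B->plug->A->R->D->L->B->refl->C->L'->A->R'->E->plug->H
Char 3 ('B'): step: R->5, L=0; B->plug->A->R->D->L->B->refl->C->L'->A->R'->F->plug->F
Char 4 ('C'): step: R->6, L=0; C->plug->C->R->G->L->E->refl->F->L'->F->R'->B->plug->A
Char 5 ('E'): step: R->7, L=0; E->plug->H->R->H->L->G->refl->A->L'->E->R'->A->plug->B
Char 6 ('G'): step: R->0, L->1 (L advanced); G->plug->G->R->G->L->F->refl->E->L'->E->R'->A->plug->B

B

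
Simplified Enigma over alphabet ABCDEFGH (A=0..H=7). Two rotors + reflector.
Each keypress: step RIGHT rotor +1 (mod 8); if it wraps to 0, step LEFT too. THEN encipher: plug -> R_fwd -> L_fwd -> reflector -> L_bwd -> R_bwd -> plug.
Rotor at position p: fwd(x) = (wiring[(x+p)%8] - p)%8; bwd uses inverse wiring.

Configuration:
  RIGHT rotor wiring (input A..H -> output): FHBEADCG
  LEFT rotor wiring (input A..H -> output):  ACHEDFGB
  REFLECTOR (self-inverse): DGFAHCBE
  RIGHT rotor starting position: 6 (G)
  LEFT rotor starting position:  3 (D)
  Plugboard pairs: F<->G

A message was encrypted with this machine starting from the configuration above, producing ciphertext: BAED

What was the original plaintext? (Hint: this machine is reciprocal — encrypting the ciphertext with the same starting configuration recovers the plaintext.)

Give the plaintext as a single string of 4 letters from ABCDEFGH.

Answer: ACCH

Derivation:
Char 1 ('B'): step: R->7, L=3; B->plug->B->R->G->L->H->refl->E->L'->H->R'->A->plug->A
Char 2 ('A'): step: R->0, L->4 (L advanced); A->plug->A->R->F->L->G->refl->B->L'->B->R'->C->plug->C
Char 3 ('E'): step: R->1, L=4; E->plug->E->R->C->L->C->refl->F->L'->D->R'->C->plug->C
Char 4 ('D'): step: R->2, L=4; D->plug->D->R->B->L->B->refl->G->L'->F->R'->H->plug->H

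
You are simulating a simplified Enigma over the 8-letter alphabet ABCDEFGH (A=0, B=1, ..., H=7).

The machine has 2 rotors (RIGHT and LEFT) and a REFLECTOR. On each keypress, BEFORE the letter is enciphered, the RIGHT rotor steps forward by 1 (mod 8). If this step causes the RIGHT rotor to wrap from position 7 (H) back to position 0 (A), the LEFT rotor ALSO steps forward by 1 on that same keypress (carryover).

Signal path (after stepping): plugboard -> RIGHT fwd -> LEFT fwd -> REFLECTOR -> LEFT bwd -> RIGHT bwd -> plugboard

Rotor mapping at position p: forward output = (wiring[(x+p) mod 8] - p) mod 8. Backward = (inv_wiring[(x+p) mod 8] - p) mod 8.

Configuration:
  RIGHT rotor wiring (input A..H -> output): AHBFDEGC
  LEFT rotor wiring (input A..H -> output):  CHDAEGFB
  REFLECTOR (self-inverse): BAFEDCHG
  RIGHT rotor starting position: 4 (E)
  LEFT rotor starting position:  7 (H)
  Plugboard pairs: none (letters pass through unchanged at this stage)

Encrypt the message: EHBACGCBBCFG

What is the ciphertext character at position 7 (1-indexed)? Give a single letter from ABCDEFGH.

Char 1 ('E'): step: R->5, L=7; E->plug->E->R->C->L->A->refl->B->L'->E->R'->F->plug->F
Char 2 ('H'): step: R->6, L=7; H->plug->H->R->G->L->H->refl->G->L'->H->R'->F->plug->F
Char 3 ('B'): step: R->7, L=7; B->plug->B->R->B->L->D->refl->E->L'->D->R'->A->plug->A
Char 4 ('A'): step: R->0, L->0 (L advanced); A->plug->A->R->A->L->C->refl->F->L'->G->R'->G->plug->G
Char 5 ('C'): step: R->1, L=0; C->plug->C->R->E->L->E->refl->D->L'->C->R'->D->plug->D
Char 6 ('G'): step: R->2, L=0; G->plug->G->R->G->L->F->refl->C->L'->A->R'->F->plug->F
Char 7 ('C'): step: R->3, L=0; C->plug->C->R->B->L->H->refl->G->L'->F->R'->F->plug->F

F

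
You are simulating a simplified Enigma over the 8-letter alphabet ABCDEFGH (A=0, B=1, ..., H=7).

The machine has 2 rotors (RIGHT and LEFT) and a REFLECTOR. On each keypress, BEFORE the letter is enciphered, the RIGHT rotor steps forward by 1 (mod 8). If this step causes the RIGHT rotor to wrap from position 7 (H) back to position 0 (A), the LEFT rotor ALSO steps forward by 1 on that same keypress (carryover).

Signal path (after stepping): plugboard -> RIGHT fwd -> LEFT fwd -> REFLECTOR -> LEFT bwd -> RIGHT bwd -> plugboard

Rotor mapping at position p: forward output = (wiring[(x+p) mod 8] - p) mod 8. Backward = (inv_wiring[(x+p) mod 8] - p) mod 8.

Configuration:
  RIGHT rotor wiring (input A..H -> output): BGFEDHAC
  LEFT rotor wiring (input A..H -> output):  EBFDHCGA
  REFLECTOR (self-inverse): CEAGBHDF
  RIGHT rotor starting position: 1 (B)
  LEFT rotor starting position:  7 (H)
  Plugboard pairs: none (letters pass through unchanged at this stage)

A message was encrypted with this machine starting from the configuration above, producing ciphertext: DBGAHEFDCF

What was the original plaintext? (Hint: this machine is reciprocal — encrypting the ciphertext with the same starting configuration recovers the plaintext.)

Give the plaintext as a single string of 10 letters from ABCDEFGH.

Answer: BCACEBCBFG

Derivation:
Char 1 ('D'): step: R->2, L=7; D->plug->D->R->F->L->A->refl->C->L'->C->R'->B->plug->B
Char 2 ('B'): step: R->3, L=7; B->plug->B->R->A->L->B->refl->E->L'->E->R'->C->plug->C
Char 3 ('G'): step: R->4, L=7; G->plug->G->R->B->L->F->refl->H->L'->H->R'->A->plug->A
Char 4 ('A'): step: R->5, L=7; A->plug->A->R->C->L->C->refl->A->L'->F->R'->C->plug->C
Char 5 ('H'): step: R->6, L=7; H->plug->H->R->B->L->F->refl->H->L'->H->R'->E->plug->E
Char 6 ('E'): step: R->7, L=7; E->plug->E->R->F->L->A->refl->C->L'->C->R'->B->plug->B
Char 7 ('F'): step: R->0, L->0 (L advanced); F->plug->F->R->H->L->A->refl->C->L'->F->R'->C->plug->C
Char 8 ('D'): step: R->1, L=0; D->plug->D->R->C->L->F->refl->H->L'->E->R'->B->plug->B
Char 9 ('C'): step: R->2, L=0; C->plug->C->R->B->L->B->refl->E->L'->A->R'->F->plug->F
Char 10 ('F'): step: R->3, L=0; F->plug->F->R->G->L->G->refl->D->L'->D->R'->G->plug->G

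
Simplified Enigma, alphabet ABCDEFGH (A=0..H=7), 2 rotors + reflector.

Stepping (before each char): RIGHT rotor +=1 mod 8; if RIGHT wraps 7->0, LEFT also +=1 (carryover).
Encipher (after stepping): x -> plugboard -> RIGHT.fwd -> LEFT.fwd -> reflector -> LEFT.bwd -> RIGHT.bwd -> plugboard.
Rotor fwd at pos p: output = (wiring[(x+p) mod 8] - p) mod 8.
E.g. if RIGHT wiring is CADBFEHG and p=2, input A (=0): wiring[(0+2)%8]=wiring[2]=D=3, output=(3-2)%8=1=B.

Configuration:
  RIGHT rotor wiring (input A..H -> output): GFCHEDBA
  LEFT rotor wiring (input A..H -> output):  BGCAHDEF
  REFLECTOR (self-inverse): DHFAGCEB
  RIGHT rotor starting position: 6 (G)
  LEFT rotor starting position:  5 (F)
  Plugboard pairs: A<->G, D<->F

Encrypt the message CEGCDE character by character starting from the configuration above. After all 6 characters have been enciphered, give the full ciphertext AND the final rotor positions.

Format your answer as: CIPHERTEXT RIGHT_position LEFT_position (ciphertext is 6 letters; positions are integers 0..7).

Char 1 ('C'): step: R->7, L=5; C->plug->C->R->G->L->D->refl->A->L'->C->R'->H->plug->H
Char 2 ('E'): step: R->0, L->6 (L advanced); E->plug->E->R->E->L->E->refl->G->L'->A->R'->H->plug->H
Char 3 ('G'): step: R->1, L=6; G->plug->A->R->E->L->E->refl->G->L'->A->R'->F->plug->D
Char 4 ('C'): step: R->2, L=6; C->plug->C->R->C->L->D->refl->A->L'->D->R'->H->plug->H
Char 5 ('D'): step: R->3, L=6; D->plug->F->R->D->L->A->refl->D->L'->C->R'->G->plug->A
Char 6 ('E'): step: R->4, L=6; E->plug->E->R->C->L->D->refl->A->L'->D->R'->H->plug->H
Final: ciphertext=HHDHAH, RIGHT=4, LEFT=6

Answer: HHDHAH 4 6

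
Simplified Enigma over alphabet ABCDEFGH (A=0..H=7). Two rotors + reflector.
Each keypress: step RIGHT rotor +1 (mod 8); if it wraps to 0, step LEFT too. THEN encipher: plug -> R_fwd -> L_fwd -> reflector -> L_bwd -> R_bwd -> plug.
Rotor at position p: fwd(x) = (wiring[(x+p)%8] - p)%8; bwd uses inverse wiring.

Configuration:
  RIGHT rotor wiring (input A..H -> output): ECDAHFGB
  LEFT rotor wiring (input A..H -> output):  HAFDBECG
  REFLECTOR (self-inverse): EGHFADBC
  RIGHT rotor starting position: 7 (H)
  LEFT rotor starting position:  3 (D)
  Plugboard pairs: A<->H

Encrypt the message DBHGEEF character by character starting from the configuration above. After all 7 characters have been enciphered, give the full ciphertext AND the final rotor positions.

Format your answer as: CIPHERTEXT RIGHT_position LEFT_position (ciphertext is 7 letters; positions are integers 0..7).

Char 1 ('D'): step: R->0, L->4 (L advanced); D->plug->D->R->A->L->F->refl->D->L'->E->R'->A->plug->H
Char 2 ('B'): step: R->1, L=4; B->plug->B->R->C->L->G->refl->B->L'->G->R'->D->plug->D
Char 3 ('H'): step: R->2, L=4; H->plug->A->R->B->L->A->refl->E->L'->F->R'->C->plug->C
Char 4 ('G'): step: R->3, L=4; G->plug->G->R->H->L->H->refl->C->L'->D->R'->D->plug->D
Char 5 ('E'): step: R->4, L=4; E->plug->E->R->A->L->F->refl->D->L'->E->R'->H->plug->A
Char 6 ('E'): step: R->5, L=4; E->plug->E->R->F->L->E->refl->A->L'->B->R'->B->plug->B
Char 7 ('F'): step: R->6, L=4; F->plug->F->R->C->L->G->refl->B->L'->G->R'->C->plug->C
Final: ciphertext=HDCDABC, RIGHT=6, LEFT=4

Answer: HDCDABC 6 4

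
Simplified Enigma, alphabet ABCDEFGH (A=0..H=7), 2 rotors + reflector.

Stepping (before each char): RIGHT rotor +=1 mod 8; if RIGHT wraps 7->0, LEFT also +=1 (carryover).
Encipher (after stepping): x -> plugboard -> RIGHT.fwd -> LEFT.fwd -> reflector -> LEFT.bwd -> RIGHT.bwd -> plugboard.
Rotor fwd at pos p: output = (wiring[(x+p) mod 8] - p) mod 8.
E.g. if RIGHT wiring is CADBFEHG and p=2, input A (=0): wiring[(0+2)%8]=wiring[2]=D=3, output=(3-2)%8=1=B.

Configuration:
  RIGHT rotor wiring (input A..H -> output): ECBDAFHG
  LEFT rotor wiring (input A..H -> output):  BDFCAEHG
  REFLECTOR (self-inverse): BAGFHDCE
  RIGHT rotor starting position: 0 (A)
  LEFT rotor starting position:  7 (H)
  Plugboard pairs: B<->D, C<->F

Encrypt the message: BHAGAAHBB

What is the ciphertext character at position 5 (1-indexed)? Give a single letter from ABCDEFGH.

Char 1 ('B'): step: R->1, L=7; B->plug->D->R->H->L->A->refl->B->L'->F->R'->G->plug->G
Char 2 ('H'): step: R->2, L=7; H->plug->H->R->A->L->H->refl->E->L'->C->R'->G->plug->G
Char 3 ('A'): step: R->3, L=7; A->plug->A->R->A->L->H->refl->E->L'->C->R'->C->plug->F
Char 4 ('G'): step: R->4, L=7; G->plug->G->R->F->L->B->refl->A->L'->H->R'->H->plug->H
Char 5 ('A'): step: R->5, L=7; A->plug->A->R->A->L->H->refl->E->L'->C->R'->B->plug->D

D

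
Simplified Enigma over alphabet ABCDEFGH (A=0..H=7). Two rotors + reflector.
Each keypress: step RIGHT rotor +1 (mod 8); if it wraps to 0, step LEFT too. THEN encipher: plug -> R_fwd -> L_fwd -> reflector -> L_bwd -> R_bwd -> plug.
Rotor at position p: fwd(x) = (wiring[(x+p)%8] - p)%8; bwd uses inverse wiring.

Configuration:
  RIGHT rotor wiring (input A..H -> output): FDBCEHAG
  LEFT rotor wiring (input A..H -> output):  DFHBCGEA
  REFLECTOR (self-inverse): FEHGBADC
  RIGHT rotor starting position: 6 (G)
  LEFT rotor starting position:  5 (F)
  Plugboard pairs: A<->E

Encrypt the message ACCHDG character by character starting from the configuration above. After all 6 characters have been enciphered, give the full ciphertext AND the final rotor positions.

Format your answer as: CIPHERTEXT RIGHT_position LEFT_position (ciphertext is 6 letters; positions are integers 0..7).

Char 1 ('A'): step: R->7, L=5; A->plug->E->R->D->L->G->refl->D->L'->C->R'->D->plug->D
Char 2 ('C'): step: R->0, L->6 (L advanced); C->plug->C->R->B->L->C->refl->H->L'->D->R'->B->plug->B
Char 3 ('C'): step: R->1, L=6; C->plug->C->R->B->L->C->refl->H->L'->D->R'->D->plug->D
Char 4 ('H'): step: R->2, L=6; H->plug->H->R->B->L->C->refl->H->L'->D->R'->G->plug->G
Char 5 ('D'): step: R->3, L=6; D->plug->D->R->F->L->D->refl->G->L'->A->R'->G->plug->G
Char 6 ('G'): step: R->4, L=6; G->plug->G->R->F->L->D->refl->G->L'->A->R'->A->plug->E
Final: ciphertext=DBDGGE, RIGHT=4, LEFT=6

Answer: DBDGGE 4 6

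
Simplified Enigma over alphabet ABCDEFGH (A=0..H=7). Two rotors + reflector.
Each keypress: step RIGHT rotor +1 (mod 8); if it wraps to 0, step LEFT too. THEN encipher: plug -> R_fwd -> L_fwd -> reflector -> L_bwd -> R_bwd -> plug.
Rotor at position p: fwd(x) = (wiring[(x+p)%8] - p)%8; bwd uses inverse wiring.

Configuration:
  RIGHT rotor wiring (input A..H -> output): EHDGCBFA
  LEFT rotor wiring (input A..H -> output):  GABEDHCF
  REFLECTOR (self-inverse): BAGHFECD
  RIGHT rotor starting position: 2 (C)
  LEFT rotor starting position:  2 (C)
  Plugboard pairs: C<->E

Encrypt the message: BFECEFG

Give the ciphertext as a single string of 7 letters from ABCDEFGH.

Answer: FAFFBHF

Derivation:
Char 1 ('B'): step: R->3, L=2; B->plug->B->R->H->L->G->refl->C->L'->B->R'->F->plug->F
Char 2 ('F'): step: R->4, L=2; F->plug->F->R->D->L->F->refl->E->L'->G->R'->A->plug->A
Char 3 ('E'): step: R->5, L=2; E->plug->C->R->D->L->F->refl->E->L'->G->R'->F->plug->F
Char 4 ('C'): step: R->6, L=2; C->plug->E->R->F->L->D->refl->H->L'->A->R'->F->plug->F
Char 5 ('E'): step: R->7, L=2; E->plug->C->R->A->L->H->refl->D->L'->F->R'->B->plug->B
Char 6 ('F'): step: R->0, L->3 (L advanced); F->plug->F->R->B->L->A->refl->B->L'->A->R'->H->plug->H
Char 7 ('G'): step: R->1, L=3; G->plug->G->R->H->L->G->refl->C->L'->E->R'->F->plug->F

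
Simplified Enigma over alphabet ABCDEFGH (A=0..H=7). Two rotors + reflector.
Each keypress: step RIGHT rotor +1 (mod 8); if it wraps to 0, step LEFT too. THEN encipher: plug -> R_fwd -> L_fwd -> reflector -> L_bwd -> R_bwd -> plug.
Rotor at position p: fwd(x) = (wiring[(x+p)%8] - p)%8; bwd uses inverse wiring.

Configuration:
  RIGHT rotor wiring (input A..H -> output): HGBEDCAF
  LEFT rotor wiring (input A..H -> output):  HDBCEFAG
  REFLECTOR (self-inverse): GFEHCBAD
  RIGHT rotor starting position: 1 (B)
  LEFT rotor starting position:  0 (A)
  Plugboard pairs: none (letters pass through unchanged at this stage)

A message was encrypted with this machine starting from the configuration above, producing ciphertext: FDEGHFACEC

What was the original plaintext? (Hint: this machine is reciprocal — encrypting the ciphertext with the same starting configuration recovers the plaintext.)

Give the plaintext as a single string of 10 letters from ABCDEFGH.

Answer: HECHEGCABA

Derivation:
Char 1 ('F'): step: R->2, L=0; F->plug->F->R->D->L->C->refl->E->L'->E->R'->H->plug->H
Char 2 ('D'): step: R->3, L=0; D->plug->D->R->F->L->F->refl->B->L'->C->R'->E->plug->E
Char 3 ('E'): step: R->4, L=0; E->plug->E->R->D->L->C->refl->E->L'->E->R'->C->plug->C
Char 4 ('G'): step: R->5, L=0; G->plug->G->R->H->L->G->refl->A->L'->G->R'->H->plug->H
Char 5 ('H'): step: R->6, L=0; H->plug->H->R->E->L->E->refl->C->L'->D->R'->E->plug->E
Char 6 ('F'): step: R->7, L=0; F->plug->F->R->E->L->E->refl->C->L'->D->R'->G->plug->G
Char 7 ('A'): step: R->0, L->1 (L advanced); A->plug->A->R->H->L->G->refl->A->L'->B->R'->C->plug->C
Char 8 ('C'): step: R->1, L=1; C->plug->C->R->D->L->D->refl->H->L'->F->R'->A->plug->A
Char 9 ('E'): step: R->2, L=1; E->plug->E->R->G->L->F->refl->B->L'->C->R'->B->plug->B
Char 10 ('C'): step: R->3, L=1; C->plug->C->R->H->L->G->refl->A->L'->B->R'->A->plug->A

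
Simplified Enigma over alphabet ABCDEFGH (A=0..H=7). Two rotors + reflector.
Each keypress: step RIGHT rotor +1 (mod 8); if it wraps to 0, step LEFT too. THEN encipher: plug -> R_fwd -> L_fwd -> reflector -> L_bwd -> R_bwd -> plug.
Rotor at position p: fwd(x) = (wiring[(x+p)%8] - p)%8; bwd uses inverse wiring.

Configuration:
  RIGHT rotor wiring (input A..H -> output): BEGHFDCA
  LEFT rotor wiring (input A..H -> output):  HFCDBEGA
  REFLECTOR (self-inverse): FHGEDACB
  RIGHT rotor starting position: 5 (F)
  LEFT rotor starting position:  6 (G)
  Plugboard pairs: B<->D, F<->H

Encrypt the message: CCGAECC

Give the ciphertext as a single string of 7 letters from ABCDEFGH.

Char 1 ('C'): step: R->6, L=6; C->plug->C->R->D->L->H->refl->B->L'->C->R'->B->plug->D
Char 2 ('C'): step: R->7, L=6; C->plug->C->R->F->L->F->refl->A->L'->A->R'->E->plug->E
Char 3 ('G'): step: R->0, L->7 (L advanced); G->plug->G->R->C->L->G->refl->C->L'->F->R'->E->plug->E
Char 4 ('A'): step: R->1, L=7; A->plug->A->R->D->L->D->refl->E->L'->E->R'->D->plug->B
Char 5 ('E'): step: R->2, L=7; E->plug->E->R->A->L->B->refl->H->L'->H->R'->G->plug->G
Char 6 ('C'): step: R->3, L=7; C->plug->C->R->A->L->B->refl->H->L'->H->R'->D->plug->B
Char 7 ('C'): step: R->4, L=7; C->plug->C->R->G->L->F->refl->A->L'->B->R'->A->plug->A

Answer: DEEBGBA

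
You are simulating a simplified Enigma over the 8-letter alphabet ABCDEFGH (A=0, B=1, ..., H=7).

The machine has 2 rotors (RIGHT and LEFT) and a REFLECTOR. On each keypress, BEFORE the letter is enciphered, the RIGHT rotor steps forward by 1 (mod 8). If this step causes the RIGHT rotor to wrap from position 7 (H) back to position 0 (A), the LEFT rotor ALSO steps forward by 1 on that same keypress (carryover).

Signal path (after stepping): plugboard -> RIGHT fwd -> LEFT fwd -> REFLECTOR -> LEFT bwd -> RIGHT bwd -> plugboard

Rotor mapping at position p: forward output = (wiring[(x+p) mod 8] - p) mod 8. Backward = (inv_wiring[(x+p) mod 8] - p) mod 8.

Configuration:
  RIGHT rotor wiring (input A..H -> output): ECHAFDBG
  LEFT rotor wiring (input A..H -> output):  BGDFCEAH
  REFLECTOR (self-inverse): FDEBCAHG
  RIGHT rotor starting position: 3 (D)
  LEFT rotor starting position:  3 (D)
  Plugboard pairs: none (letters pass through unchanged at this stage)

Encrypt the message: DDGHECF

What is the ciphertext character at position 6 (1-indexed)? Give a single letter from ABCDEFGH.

Char 1 ('D'): step: R->4, L=3; D->plug->D->R->C->L->B->refl->D->L'->G->R'->F->plug->F
Char 2 ('D'): step: R->5, L=3; D->plug->D->R->H->L->A->refl->F->L'->D->R'->G->plug->G
Char 3 ('G'): step: R->6, L=3; G->plug->G->R->H->L->A->refl->F->L'->D->R'->A->plug->A
Char 4 ('H'): step: R->7, L=3; H->plug->H->R->C->L->B->refl->D->L'->G->R'->F->plug->F
Char 5 ('E'): step: R->0, L->4 (L advanced); E->plug->E->R->F->L->C->refl->E->L'->C->R'->B->plug->B
Char 6 ('C'): step: R->1, L=4; C->plug->C->R->H->L->B->refl->D->L'->D->R'->H->plug->H

H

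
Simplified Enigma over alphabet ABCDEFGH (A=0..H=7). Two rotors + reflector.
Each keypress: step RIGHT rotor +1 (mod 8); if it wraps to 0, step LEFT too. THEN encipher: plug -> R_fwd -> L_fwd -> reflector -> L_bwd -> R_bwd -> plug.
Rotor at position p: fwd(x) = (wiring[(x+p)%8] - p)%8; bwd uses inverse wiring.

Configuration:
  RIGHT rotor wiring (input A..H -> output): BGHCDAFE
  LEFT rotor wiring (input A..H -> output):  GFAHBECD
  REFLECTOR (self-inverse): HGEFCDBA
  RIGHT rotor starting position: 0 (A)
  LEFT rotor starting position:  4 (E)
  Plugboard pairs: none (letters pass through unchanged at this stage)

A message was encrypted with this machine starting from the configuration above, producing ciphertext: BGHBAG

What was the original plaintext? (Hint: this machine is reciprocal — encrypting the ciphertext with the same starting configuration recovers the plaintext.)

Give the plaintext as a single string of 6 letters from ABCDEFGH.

Answer: FBFHEH

Derivation:
Char 1 ('B'): step: R->1, L=4; B->plug->B->R->G->L->E->refl->C->L'->E->R'->F->plug->F
Char 2 ('G'): step: R->2, L=4; G->plug->G->R->H->L->D->refl->F->L'->A->R'->B->plug->B
Char 3 ('H'): step: R->3, L=4; H->plug->H->R->E->L->C->refl->E->L'->G->R'->F->plug->F
Char 4 ('B'): step: R->4, L=4; B->plug->B->R->E->L->C->refl->E->L'->G->R'->H->plug->H
Char 5 ('A'): step: R->5, L=4; A->plug->A->R->D->L->H->refl->A->L'->B->R'->E->plug->E
Char 6 ('G'): step: R->6, L=4; G->plug->G->R->F->L->B->refl->G->L'->C->R'->H->plug->H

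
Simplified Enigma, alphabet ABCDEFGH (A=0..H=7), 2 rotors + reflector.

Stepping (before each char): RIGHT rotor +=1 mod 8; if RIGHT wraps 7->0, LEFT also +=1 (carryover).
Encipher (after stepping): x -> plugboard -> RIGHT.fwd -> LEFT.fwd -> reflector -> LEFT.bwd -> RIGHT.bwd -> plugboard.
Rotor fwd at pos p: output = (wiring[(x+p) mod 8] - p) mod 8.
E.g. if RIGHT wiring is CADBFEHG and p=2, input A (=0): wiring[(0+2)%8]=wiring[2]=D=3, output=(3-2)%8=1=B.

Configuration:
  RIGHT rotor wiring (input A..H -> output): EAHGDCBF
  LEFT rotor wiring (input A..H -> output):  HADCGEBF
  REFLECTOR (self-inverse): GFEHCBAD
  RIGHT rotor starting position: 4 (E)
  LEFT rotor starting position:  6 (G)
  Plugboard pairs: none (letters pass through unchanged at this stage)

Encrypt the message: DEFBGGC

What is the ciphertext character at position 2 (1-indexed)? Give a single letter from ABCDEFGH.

Char 1 ('D'): step: R->5, L=6; D->plug->D->R->H->L->G->refl->A->L'->G->R'->H->plug->H
Char 2 ('E'): step: R->6, L=6; E->plug->E->R->B->L->H->refl->D->L'->A->R'->F->plug->F

F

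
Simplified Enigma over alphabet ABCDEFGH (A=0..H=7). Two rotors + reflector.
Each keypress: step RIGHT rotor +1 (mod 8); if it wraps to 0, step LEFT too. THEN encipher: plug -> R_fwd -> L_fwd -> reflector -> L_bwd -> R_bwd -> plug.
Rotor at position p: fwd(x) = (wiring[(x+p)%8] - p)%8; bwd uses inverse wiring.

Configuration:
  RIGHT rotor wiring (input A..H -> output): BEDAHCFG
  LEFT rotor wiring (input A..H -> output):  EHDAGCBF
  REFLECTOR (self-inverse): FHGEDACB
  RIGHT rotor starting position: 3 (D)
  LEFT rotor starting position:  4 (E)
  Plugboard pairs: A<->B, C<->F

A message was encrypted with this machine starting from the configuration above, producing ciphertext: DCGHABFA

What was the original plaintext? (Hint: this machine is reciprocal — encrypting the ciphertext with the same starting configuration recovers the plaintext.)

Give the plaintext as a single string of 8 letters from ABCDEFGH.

Char 1 ('D'): step: R->4, L=4; D->plug->D->R->C->L->F->refl->A->L'->E->R'->H->plug->H
Char 2 ('C'): step: R->5, L=4; C->plug->F->R->G->L->H->refl->B->L'->D->R'->G->plug->G
Char 3 ('G'): step: R->6, L=4; G->plug->G->R->B->L->G->refl->C->L'->A->R'->B->plug->A
Char 4 ('H'): step: R->7, L=4; H->plug->H->R->G->L->H->refl->B->L'->D->R'->G->plug->G
Char 5 ('A'): step: R->0, L->5 (L advanced); A->plug->B->R->E->L->C->refl->G->L'->F->R'->G->plug->G
Char 6 ('B'): step: R->1, L=5; B->plug->A->R->D->L->H->refl->B->L'->H->R'->C->plug->F
Char 7 ('F'): step: R->2, L=5; F->plug->C->R->F->L->G->refl->C->L'->E->R'->F->plug->C
Char 8 ('A'): step: R->3, L=5; A->plug->B->R->E->L->C->refl->G->L'->F->R'->A->plug->B

Answer: HGAGGFCB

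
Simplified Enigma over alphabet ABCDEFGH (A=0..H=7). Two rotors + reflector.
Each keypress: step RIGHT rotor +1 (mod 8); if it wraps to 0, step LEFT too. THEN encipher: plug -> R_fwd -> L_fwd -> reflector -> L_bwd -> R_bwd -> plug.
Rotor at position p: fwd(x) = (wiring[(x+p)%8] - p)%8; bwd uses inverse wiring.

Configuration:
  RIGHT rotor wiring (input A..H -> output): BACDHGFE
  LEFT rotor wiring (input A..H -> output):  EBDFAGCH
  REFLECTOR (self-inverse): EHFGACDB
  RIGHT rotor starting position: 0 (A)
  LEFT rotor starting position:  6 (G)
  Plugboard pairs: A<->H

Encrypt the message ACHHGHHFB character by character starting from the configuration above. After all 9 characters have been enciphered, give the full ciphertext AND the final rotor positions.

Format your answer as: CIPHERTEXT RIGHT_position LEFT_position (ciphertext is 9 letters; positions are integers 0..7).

Answer: HBABDACGC 1 7

Derivation:
Char 1 ('A'): step: R->1, L=6; A->plug->H->R->A->L->E->refl->A->L'->H->R'->A->plug->H
Char 2 ('C'): step: R->2, L=6; C->plug->C->R->F->L->H->refl->B->L'->B->R'->B->plug->B
Char 3 ('H'): step: R->3, L=6; H->plug->A->R->A->L->E->refl->A->L'->H->R'->H->plug->A
Char 4 ('H'): step: R->4, L=6; H->plug->A->R->D->L->D->refl->G->L'->C->R'->B->plug->B
Char 5 ('G'): step: R->5, L=6; G->plug->G->R->G->L->C->refl->F->L'->E->R'->D->plug->D
Char 6 ('H'): step: R->6, L=6; H->plug->A->R->H->L->A->refl->E->L'->A->R'->H->plug->A
Char 7 ('H'): step: R->7, L=6; H->plug->A->R->F->L->H->refl->B->L'->B->R'->C->plug->C
Char 8 ('F'): step: R->0, L->7 (L advanced); F->plug->F->R->G->L->H->refl->B->L'->F->R'->G->plug->G
Char 9 ('B'): step: R->1, L=7; B->plug->B->R->B->L->F->refl->C->L'->C->R'->C->plug->C
Final: ciphertext=HBABDACGC, RIGHT=1, LEFT=7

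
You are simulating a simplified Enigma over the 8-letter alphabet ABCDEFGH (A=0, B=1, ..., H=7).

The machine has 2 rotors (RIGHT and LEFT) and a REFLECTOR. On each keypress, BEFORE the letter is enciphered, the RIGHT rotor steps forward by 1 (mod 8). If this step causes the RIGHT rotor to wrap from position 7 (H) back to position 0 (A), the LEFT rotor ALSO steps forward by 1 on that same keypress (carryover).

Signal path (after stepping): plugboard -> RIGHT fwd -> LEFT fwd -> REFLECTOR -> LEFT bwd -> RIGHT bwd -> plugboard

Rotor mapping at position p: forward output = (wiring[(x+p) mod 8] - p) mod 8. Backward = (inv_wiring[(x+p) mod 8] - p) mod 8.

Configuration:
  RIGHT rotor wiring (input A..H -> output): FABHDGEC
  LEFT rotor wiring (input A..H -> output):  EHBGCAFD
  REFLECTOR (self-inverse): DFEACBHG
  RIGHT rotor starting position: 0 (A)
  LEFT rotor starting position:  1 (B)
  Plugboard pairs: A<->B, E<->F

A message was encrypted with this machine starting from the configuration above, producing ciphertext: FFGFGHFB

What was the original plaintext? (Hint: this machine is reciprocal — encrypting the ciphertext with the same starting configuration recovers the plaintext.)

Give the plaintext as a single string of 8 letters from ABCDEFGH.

Char 1 ('F'): step: R->1, L=1; F->plug->E->R->F->L->E->refl->C->L'->G->R'->C->plug->C
Char 2 ('F'): step: R->2, L=1; F->plug->E->R->C->L->F->refl->B->L'->D->R'->G->plug->G
Char 3 ('G'): step: R->3, L=1; G->plug->G->R->F->L->E->refl->C->L'->G->R'->H->plug->H
Char 4 ('F'): step: R->4, L=1; F->plug->E->R->B->L->A->refl->D->L'->H->R'->A->plug->B
Char 5 ('G'): step: R->5, L=1; G->plug->G->R->C->L->F->refl->B->L'->D->R'->E->plug->F
Char 6 ('H'): step: R->6, L=1; H->plug->H->R->A->L->G->refl->H->L'->E->R'->B->plug->A
Char 7 ('F'): step: R->7, L=1; F->plug->E->R->A->L->G->refl->H->L'->E->R'->F->plug->E
Char 8 ('B'): step: R->0, L->2 (L advanced); B->plug->A->R->F->L->B->refl->F->L'->H->R'->D->plug->D

Answer: CGHBFAED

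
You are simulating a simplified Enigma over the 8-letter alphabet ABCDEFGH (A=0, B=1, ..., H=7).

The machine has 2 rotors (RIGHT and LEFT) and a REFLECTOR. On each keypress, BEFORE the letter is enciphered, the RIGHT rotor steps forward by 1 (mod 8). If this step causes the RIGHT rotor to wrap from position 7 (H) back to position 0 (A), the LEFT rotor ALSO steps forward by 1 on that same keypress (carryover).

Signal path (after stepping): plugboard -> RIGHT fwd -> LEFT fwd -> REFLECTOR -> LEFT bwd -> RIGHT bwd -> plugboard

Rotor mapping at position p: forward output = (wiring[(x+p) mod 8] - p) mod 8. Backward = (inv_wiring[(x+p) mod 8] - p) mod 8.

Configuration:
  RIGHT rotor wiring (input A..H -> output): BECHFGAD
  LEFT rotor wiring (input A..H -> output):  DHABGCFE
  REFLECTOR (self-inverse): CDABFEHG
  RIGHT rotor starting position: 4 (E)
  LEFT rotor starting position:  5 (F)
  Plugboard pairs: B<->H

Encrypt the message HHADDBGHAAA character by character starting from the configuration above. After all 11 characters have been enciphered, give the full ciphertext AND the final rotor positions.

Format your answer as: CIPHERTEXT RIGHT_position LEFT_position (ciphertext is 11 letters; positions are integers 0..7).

Answer: GGBCCGEDBGF 7 6

Derivation:
Char 1 ('H'): step: R->5, L=5; H->plug->B->R->D->L->G->refl->H->L'->C->R'->G->plug->G
Char 2 ('H'): step: R->6, L=5; H->plug->B->R->F->L->D->refl->B->L'->H->R'->G->plug->G
Char 3 ('A'): step: R->7, L=5; A->plug->A->R->E->L->C->refl->A->L'->B->R'->H->plug->B
Char 4 ('D'): step: R->0, L->6 (L advanced); D->plug->D->R->H->L->E->refl->F->L'->C->R'->C->plug->C
Char 5 ('D'): step: R->1, L=6; D->plug->D->R->E->L->C->refl->A->L'->G->R'->C->plug->C
Char 6 ('B'): step: R->2, L=6; B->plug->H->R->C->L->F->refl->E->L'->H->R'->G->plug->G
Char 7 ('G'): step: R->3, L=6; G->plug->G->R->B->L->G->refl->H->L'->A->R'->E->plug->E
Char 8 ('H'): step: R->4, L=6; H->plug->B->R->C->L->F->refl->E->L'->H->R'->D->plug->D
Char 9 ('A'): step: R->5, L=6; A->plug->A->R->B->L->G->refl->H->L'->A->R'->H->plug->B
Char 10 ('A'): step: R->6, L=6; A->plug->A->R->C->L->F->refl->E->L'->H->R'->G->plug->G
Char 11 ('A'): step: R->7, L=6; A->plug->A->R->E->L->C->refl->A->L'->G->R'->F->plug->F
Final: ciphertext=GGBCCGEDBGF, RIGHT=7, LEFT=6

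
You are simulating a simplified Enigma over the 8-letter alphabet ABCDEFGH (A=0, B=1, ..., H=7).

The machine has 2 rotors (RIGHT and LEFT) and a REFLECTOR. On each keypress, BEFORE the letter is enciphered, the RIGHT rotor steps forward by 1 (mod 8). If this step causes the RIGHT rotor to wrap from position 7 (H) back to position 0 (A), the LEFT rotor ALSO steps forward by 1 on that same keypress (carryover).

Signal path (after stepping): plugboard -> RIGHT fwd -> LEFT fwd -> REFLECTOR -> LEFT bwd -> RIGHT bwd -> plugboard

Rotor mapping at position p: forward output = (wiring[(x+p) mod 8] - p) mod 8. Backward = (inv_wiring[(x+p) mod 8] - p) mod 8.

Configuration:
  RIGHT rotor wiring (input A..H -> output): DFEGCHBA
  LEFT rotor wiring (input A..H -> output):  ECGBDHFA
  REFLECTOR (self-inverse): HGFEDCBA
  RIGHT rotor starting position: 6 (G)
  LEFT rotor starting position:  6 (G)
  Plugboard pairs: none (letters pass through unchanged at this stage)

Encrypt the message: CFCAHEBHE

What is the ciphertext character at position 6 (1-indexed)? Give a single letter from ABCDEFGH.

Char 1 ('C'): step: R->7, L=6; C->plug->C->R->G->L->F->refl->C->L'->B->R'->A->plug->A
Char 2 ('F'): step: R->0, L->7 (L advanced); F->plug->F->R->H->L->G->refl->B->L'->A->R'->H->plug->H
Char 3 ('C'): step: R->1, L=7; C->plug->C->R->F->L->E->refl->D->L'->C->R'->H->plug->H
Char 4 ('A'): step: R->2, L=7; A->plug->A->R->C->L->D->refl->E->L'->F->R'->D->plug->D
Char 5 ('H'): step: R->3, L=7; H->plug->H->R->B->L->F->refl->C->L'->E->R'->C->plug->C
Char 6 ('E'): step: R->4, L=7; E->plug->E->R->H->L->G->refl->B->L'->A->R'->G->plug->G

G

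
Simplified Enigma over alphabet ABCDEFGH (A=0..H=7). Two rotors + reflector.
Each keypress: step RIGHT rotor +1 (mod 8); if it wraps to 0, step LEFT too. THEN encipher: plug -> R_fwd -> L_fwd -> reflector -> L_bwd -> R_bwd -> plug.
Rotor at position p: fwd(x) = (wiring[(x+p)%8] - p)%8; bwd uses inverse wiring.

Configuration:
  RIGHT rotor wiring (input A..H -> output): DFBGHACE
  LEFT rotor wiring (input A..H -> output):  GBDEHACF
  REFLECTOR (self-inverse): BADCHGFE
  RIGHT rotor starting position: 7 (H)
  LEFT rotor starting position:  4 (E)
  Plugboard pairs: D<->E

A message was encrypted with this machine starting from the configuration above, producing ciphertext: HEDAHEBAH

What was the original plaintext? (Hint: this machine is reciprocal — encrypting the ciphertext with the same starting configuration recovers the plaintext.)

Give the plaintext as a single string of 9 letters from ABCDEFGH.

Answer: EAAGAFAGB

Derivation:
Char 1 ('H'): step: R->0, L->5 (L advanced); H->plug->H->R->E->L->E->refl->H->L'->G->R'->D->plug->E
Char 2 ('E'): step: R->1, L=5; E->plug->D->R->G->L->H->refl->E->L'->E->R'->A->plug->A
Char 3 ('D'): step: R->2, L=5; D->plug->E->R->A->L->D->refl->C->L'->H->R'->A->plug->A
Char 4 ('A'): step: R->3, L=5; A->plug->A->R->D->L->B->refl->A->L'->C->R'->G->plug->G
Char 5 ('H'): step: R->4, L=5; H->plug->H->R->C->L->A->refl->B->L'->D->R'->A->plug->A
Char 6 ('E'): step: R->5, L=5; E->plug->D->R->G->L->H->refl->E->L'->E->R'->F->plug->F
Char 7 ('B'): step: R->6, L=5; B->plug->B->R->G->L->H->refl->E->L'->E->R'->A->plug->A
Char 8 ('A'): step: R->7, L=5; A->plug->A->R->F->L->G->refl->F->L'->B->R'->G->plug->G
Char 9 ('H'): step: R->0, L->6 (L advanced); H->plug->H->R->E->L->F->refl->G->L'->F->R'->B->plug->B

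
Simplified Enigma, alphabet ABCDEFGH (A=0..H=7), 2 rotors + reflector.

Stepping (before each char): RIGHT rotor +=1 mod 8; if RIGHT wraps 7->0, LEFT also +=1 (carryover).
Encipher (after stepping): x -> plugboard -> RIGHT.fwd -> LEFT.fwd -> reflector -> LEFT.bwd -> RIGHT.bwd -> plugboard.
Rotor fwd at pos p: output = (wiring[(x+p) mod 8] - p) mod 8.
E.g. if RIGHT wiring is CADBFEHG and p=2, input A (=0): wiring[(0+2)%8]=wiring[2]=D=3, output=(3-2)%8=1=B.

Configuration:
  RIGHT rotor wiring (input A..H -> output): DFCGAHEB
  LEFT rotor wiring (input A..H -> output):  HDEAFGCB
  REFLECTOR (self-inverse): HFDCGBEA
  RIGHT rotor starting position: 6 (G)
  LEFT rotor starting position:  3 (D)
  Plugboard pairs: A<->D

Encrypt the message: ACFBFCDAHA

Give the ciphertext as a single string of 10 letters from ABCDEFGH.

Char 1 ('A'): step: R->7, L=3; A->plug->D->R->D->L->H->refl->A->L'->G->R'->C->plug->C
Char 2 ('C'): step: R->0, L->4 (L advanced); C->plug->C->R->C->L->G->refl->E->L'->H->R'->F->plug->F
Char 3 ('F'): step: R->1, L=4; F->plug->F->R->D->L->F->refl->B->L'->A->R'->G->plug->G
Char 4 ('B'): step: R->2, L=4; B->plug->B->R->E->L->D->refl->C->L'->B->R'->G->plug->G
Char 5 ('F'): step: R->3, L=4; F->plug->F->R->A->L->B->refl->F->L'->D->R'->A->plug->D
Char 6 ('C'): step: R->4, L=4; C->plug->C->R->A->L->B->refl->F->L'->D->R'->B->plug->B
Char 7 ('D'): step: R->5, L=4; D->plug->A->R->C->L->G->refl->E->L'->H->R'->B->plug->B
Char 8 ('A'): step: R->6, L=4; A->plug->D->R->H->L->E->refl->G->L'->C->R'->G->plug->G
Char 9 ('H'): step: R->7, L=4; H->plug->H->R->F->L->H->refl->A->L'->G->R'->C->plug->C
Char 10 ('A'): step: R->0, L->5 (L advanced); A->plug->D->R->G->L->D->refl->C->L'->D->R'->A->plug->D

Answer: CFGGDBBGCD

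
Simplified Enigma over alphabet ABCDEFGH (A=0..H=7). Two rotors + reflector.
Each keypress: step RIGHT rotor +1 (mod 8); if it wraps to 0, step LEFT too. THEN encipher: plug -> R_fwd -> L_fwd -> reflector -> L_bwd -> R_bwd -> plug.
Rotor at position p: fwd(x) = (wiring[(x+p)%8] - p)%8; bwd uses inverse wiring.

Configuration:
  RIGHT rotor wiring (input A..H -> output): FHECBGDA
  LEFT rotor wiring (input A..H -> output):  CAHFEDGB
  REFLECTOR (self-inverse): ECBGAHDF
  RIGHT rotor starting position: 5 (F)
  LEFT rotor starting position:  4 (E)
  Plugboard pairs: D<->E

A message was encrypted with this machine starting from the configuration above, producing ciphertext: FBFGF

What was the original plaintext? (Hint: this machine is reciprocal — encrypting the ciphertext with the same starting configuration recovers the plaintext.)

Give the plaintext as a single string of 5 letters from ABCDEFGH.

Answer: DHEBA

Derivation:
Char 1 ('F'): step: R->6, L=4; F->plug->F->R->E->L->G->refl->D->L'->G->R'->E->plug->D
Char 2 ('B'): step: R->7, L=4; B->plug->B->R->G->L->D->refl->G->L'->E->R'->H->plug->H
Char 3 ('F'): step: R->0, L->5 (L advanced); F->plug->F->R->G->L->A->refl->E->L'->C->R'->D->plug->E
Char 4 ('G'): step: R->1, L=5; G->plug->G->R->H->L->H->refl->F->L'->D->R'->B->plug->B
Char 5 ('F'): step: R->2, L=5; F->plug->F->R->G->L->A->refl->E->L'->C->R'->A->plug->A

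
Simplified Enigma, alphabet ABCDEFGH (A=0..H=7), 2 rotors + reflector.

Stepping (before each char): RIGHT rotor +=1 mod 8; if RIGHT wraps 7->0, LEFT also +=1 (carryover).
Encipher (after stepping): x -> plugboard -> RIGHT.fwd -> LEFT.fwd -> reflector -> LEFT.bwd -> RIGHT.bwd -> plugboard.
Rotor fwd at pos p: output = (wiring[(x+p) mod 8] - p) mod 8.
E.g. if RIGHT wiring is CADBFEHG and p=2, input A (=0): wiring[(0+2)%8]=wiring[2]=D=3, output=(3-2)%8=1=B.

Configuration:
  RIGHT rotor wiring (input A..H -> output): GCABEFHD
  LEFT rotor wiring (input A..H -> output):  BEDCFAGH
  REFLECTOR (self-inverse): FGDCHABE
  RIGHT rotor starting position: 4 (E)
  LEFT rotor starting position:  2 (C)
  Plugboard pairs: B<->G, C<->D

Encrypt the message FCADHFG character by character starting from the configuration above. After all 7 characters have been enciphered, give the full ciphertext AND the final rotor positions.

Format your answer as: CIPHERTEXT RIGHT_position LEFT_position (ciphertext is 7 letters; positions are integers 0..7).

Char 1 ('F'): step: R->5, L=2; F->plug->F->R->D->L->G->refl->B->L'->A->R'->A->plug->A
Char 2 ('C'): step: R->6, L=2; C->plug->D->R->E->L->E->refl->H->L'->G->R'->G->plug->B
Char 3 ('A'): step: R->7, L=2; A->plug->A->R->E->L->E->refl->H->L'->G->R'->G->plug->B
Char 4 ('D'): step: R->0, L->3 (L advanced); D->plug->C->R->A->L->H->refl->E->L'->E->R'->E->plug->E
Char 5 ('H'): step: R->1, L=3; H->plug->H->R->F->L->G->refl->B->L'->G->R'->F->plug->F
Char 6 ('F'): step: R->2, L=3; F->plug->F->R->B->L->C->refl->D->L'->D->R'->D->plug->C
Char 7 ('G'): step: R->3, L=3; G->plug->B->R->B->L->C->refl->D->L'->D->R'->F->plug->F
Final: ciphertext=ABBEFCF, RIGHT=3, LEFT=3

Answer: ABBEFCF 3 3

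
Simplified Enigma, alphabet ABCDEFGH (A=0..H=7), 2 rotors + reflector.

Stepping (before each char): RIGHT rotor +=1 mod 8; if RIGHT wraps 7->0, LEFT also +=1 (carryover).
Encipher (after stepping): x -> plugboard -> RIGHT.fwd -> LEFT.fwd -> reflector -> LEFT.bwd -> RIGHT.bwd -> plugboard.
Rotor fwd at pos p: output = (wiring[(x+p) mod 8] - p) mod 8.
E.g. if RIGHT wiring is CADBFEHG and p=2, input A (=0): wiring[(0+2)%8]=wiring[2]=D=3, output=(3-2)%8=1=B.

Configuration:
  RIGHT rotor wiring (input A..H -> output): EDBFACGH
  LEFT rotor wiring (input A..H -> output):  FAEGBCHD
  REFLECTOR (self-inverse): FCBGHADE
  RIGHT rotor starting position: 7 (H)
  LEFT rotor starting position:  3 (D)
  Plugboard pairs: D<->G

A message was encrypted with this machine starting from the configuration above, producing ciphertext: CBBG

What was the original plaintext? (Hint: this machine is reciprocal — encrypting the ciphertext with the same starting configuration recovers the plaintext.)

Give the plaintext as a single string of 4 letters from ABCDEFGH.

Answer: FDFB

Derivation:
Char 1 ('C'): step: R->0, L->4 (L advanced); C->plug->C->R->B->L->G->refl->D->L'->C->R'->F->plug->F
Char 2 ('B'): step: R->1, L=4; B->plug->B->R->A->L->F->refl->A->L'->G->R'->G->plug->D
Char 3 ('B'): step: R->2, L=4; B->plug->B->R->D->L->H->refl->E->L'->F->R'->F->plug->F
Char 4 ('G'): step: R->3, L=4; G->plug->D->R->D->L->H->refl->E->L'->F->R'->B->plug->B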